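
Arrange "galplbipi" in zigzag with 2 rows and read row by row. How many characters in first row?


Zigzag "galplbipi" into 2 rows:
Placing characters:
  'g' => row 0
  'a' => row 1
  'l' => row 0
  'p' => row 1
  'l' => row 0
  'b' => row 1
  'i' => row 0
  'p' => row 1
  'i' => row 0
Rows:
  Row 0: "gllii"
  Row 1: "apbp"
First row length: 5

5


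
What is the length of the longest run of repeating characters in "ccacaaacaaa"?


Input: "ccacaaacaaa"
Scanning for longest run:
  Position 1 ('c'): continues run of 'c', length=2
  Position 2 ('a'): new char, reset run to 1
  Position 3 ('c'): new char, reset run to 1
  Position 4 ('a'): new char, reset run to 1
  Position 5 ('a'): continues run of 'a', length=2
  Position 6 ('a'): continues run of 'a', length=3
  Position 7 ('c'): new char, reset run to 1
  Position 8 ('a'): new char, reset run to 1
  Position 9 ('a'): continues run of 'a', length=2
  Position 10 ('a'): continues run of 'a', length=3
Longest run: 'a' with length 3

3


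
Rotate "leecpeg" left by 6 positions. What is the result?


Input: "leecpeg", rotate left by 6
First 6 characters: "leecpe"
Remaining characters: "g"
Concatenate remaining + first: "g" + "leecpe" = "gleecpe"

gleecpe


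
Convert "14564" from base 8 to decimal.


Input: "14564" in base 8
Positional expansion:
  Digit '1' (value 1) x 8^4 = 4096
  Digit '4' (value 4) x 8^3 = 2048
  Digit '5' (value 5) x 8^2 = 320
  Digit '6' (value 6) x 8^1 = 48
  Digit '4' (value 4) x 8^0 = 4
Sum = 6516

6516


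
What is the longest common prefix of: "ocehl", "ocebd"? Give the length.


Words: ocehl, ocebd
  Position 0: all 'o' => match
  Position 1: all 'c' => match
  Position 2: all 'e' => match
  Position 3: ('h', 'b') => mismatch, stop
LCP = "oce" (length 3)

3


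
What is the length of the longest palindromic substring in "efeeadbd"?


Input: "efeeadbd"
Checking substrings for palindromes:
  [0:3] "efe" (len 3) => palindrome
  [5:8] "dbd" (len 3) => palindrome
  [2:4] "ee" (len 2) => palindrome
Longest palindromic substring: "efe" with length 3

3


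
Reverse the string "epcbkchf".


Input: epcbkchf
Reading characters right to left:
  Position 7: 'f'
  Position 6: 'h'
  Position 5: 'c'
  Position 4: 'k'
  Position 3: 'b'
  Position 2: 'c'
  Position 1: 'p'
  Position 0: 'e'
Reversed: fhckbcpe

fhckbcpe


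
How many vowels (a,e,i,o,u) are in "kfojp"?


Input: kfojp
Checking each character:
  'k' at position 0: consonant
  'f' at position 1: consonant
  'o' at position 2: vowel (running total: 1)
  'j' at position 3: consonant
  'p' at position 4: consonant
Total vowels: 1

1


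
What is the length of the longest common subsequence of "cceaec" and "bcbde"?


LCS of "cceaec" and "bcbde"
DP table:
           b    c    b    d    e
      0    0    0    0    0    0
  c   0    0    1    1    1    1
  c   0    0    1    1    1    1
  e   0    0    1    1    1    2
  a   0    0    1    1    1    2
  e   0    0    1    1    1    2
  c   0    0    1    1    1    2
LCS length = dp[6][5] = 2

2


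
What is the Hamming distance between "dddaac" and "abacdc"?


Comparing "dddaac" and "abacdc" position by position:
  Position 0: 'd' vs 'a' => differ
  Position 1: 'd' vs 'b' => differ
  Position 2: 'd' vs 'a' => differ
  Position 3: 'a' vs 'c' => differ
  Position 4: 'a' vs 'd' => differ
  Position 5: 'c' vs 'c' => same
Total differences (Hamming distance): 5

5


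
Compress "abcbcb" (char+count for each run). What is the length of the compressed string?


Input: abcbcb
Runs:
  'a' x 1 => "a1"
  'b' x 1 => "b1"
  'c' x 1 => "c1"
  'b' x 1 => "b1"
  'c' x 1 => "c1"
  'b' x 1 => "b1"
Compressed: "a1b1c1b1c1b1"
Compressed length: 12

12


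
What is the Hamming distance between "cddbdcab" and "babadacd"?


Comparing "cddbdcab" and "babadacd" position by position:
  Position 0: 'c' vs 'b' => differ
  Position 1: 'd' vs 'a' => differ
  Position 2: 'd' vs 'b' => differ
  Position 3: 'b' vs 'a' => differ
  Position 4: 'd' vs 'd' => same
  Position 5: 'c' vs 'a' => differ
  Position 6: 'a' vs 'c' => differ
  Position 7: 'b' vs 'd' => differ
Total differences (Hamming distance): 7

7


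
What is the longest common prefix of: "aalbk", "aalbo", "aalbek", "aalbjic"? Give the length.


Words: aalbk, aalbo, aalbek, aalbjic
  Position 0: all 'a' => match
  Position 1: all 'a' => match
  Position 2: all 'l' => match
  Position 3: all 'b' => match
  Position 4: ('k', 'o', 'e', 'j') => mismatch, stop
LCP = "aalb" (length 4)

4


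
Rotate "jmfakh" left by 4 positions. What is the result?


Input: "jmfakh", rotate left by 4
First 4 characters: "jmfa"
Remaining characters: "kh"
Concatenate remaining + first: "kh" + "jmfa" = "khjmfa"

khjmfa


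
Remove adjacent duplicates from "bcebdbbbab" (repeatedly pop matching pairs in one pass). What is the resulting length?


Input: bcebdbbbab
Stack-based adjacent duplicate removal:
  Read 'b': push. Stack: b
  Read 'c': push. Stack: bc
  Read 'e': push. Stack: bce
  Read 'b': push. Stack: bceb
  Read 'd': push. Stack: bcebd
  Read 'b': push. Stack: bcebdb
  Read 'b': matches stack top 'b' => pop. Stack: bcebd
  Read 'b': push. Stack: bcebdb
  Read 'a': push. Stack: bcebdba
  Read 'b': push. Stack: bcebdbab
Final stack: "bcebdbab" (length 8)

8


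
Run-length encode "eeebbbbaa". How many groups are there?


Input: eeebbbbaa
Scanning for consecutive runs:
  Group 1: 'e' x 3 (positions 0-2)
  Group 2: 'b' x 4 (positions 3-6)
  Group 3: 'a' x 2 (positions 7-8)
Total groups: 3

3


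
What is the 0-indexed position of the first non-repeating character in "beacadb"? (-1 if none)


Input: beacadb
Character frequencies:
  'a': 2
  'b': 2
  'c': 1
  'd': 1
  'e': 1
Scanning left to right for freq == 1:
  Position 0 ('b'): freq=2, skip
  Position 1 ('e'): unique! => answer = 1

1


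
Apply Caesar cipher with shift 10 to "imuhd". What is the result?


Caesar cipher: shift "imuhd" by 10
  'i' (pos 8) + 10 = pos 18 = 's'
  'm' (pos 12) + 10 = pos 22 = 'w'
  'u' (pos 20) + 10 = pos 4 = 'e'
  'h' (pos 7) + 10 = pos 17 = 'r'
  'd' (pos 3) + 10 = pos 13 = 'n'
Result: swern

swern


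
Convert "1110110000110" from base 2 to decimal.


Input: "1110110000110" in base 2
Positional expansion:
  Digit '1' (value 1) x 2^12 = 4096
  Digit '1' (value 1) x 2^11 = 2048
  Digit '1' (value 1) x 2^10 = 1024
  Digit '0' (value 0) x 2^9 = 0
  Digit '1' (value 1) x 2^8 = 256
  Digit '1' (value 1) x 2^7 = 128
  Digit '0' (value 0) x 2^6 = 0
  Digit '0' (value 0) x 2^5 = 0
  Digit '0' (value 0) x 2^4 = 0
  Digit '0' (value 0) x 2^3 = 0
  Digit '1' (value 1) x 2^2 = 4
  Digit '1' (value 1) x 2^1 = 2
  Digit '0' (value 0) x 2^0 = 0
Sum = 7558

7558


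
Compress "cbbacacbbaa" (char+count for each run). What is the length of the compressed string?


Input: cbbacacbbaa
Runs:
  'c' x 1 => "c1"
  'b' x 2 => "b2"
  'a' x 1 => "a1"
  'c' x 1 => "c1"
  'a' x 1 => "a1"
  'c' x 1 => "c1"
  'b' x 2 => "b2"
  'a' x 2 => "a2"
Compressed: "c1b2a1c1a1c1b2a2"
Compressed length: 16

16


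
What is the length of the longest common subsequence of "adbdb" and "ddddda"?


LCS of "adbdb" and "ddddda"
DP table:
           d    d    d    d    d    a
      0    0    0    0    0    0    0
  a   0    0    0    0    0    0    1
  d   0    1    1    1    1    1    1
  b   0    1    1    1    1    1    1
  d   0    1    2    2    2    2    2
  b   0    1    2    2    2    2    2
LCS length = dp[5][6] = 2

2


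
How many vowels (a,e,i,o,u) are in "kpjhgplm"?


Input: kpjhgplm
Checking each character:
  'k' at position 0: consonant
  'p' at position 1: consonant
  'j' at position 2: consonant
  'h' at position 3: consonant
  'g' at position 4: consonant
  'p' at position 5: consonant
  'l' at position 6: consonant
  'm' at position 7: consonant
Total vowels: 0

0


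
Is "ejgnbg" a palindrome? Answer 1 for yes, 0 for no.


Input: ejgnbg
Reversed: gbngje
  Compare pos 0 ('e') with pos 5 ('g'): MISMATCH
  Compare pos 1 ('j') with pos 4 ('b'): MISMATCH
  Compare pos 2 ('g') with pos 3 ('n'): MISMATCH
Result: not a palindrome

0


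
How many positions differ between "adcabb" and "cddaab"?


Comparing "adcabb" and "cddaab" position by position:
  Position 0: 'a' vs 'c' => DIFFER
  Position 1: 'd' vs 'd' => same
  Position 2: 'c' vs 'd' => DIFFER
  Position 3: 'a' vs 'a' => same
  Position 4: 'b' vs 'a' => DIFFER
  Position 5: 'b' vs 'b' => same
Positions that differ: 3

3


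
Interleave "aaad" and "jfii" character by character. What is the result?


Interleaving "aaad" and "jfii":
  Position 0: 'a' from first, 'j' from second => "aj"
  Position 1: 'a' from first, 'f' from second => "af"
  Position 2: 'a' from first, 'i' from second => "ai"
  Position 3: 'd' from first, 'i' from second => "di"
Result: ajafaidi

ajafaidi


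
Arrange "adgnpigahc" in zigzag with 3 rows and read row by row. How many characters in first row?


Zigzag "adgnpigahc" into 3 rows:
Placing characters:
  'a' => row 0
  'd' => row 1
  'g' => row 2
  'n' => row 1
  'p' => row 0
  'i' => row 1
  'g' => row 2
  'a' => row 1
  'h' => row 0
  'c' => row 1
Rows:
  Row 0: "aph"
  Row 1: "dniac"
  Row 2: "gg"
First row length: 3

3


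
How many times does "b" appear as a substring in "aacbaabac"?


Searching for "b" in "aacbaabac"
Scanning each position:
  Position 0: "a" => no
  Position 1: "a" => no
  Position 2: "c" => no
  Position 3: "b" => MATCH
  Position 4: "a" => no
  Position 5: "a" => no
  Position 6: "b" => MATCH
  Position 7: "a" => no
  Position 8: "c" => no
Total occurrences: 2

2


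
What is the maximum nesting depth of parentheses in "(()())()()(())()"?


Input: "(()())()()(())()"
Tracking depth:
  Position 0 '(': depth becomes 1
  Position 1 '(': depth becomes 2
  Position 2 ')': depth becomes 1
  Position 3 '(': depth becomes 2
  Position 4 ')': depth becomes 1
  Position 5 ')': depth becomes 0
  Position 6 '(': depth becomes 1
  Position 7 ')': depth becomes 0
  Position 8 '(': depth becomes 1
  Position 9 ')': depth becomes 0
  Position 10 '(': depth becomes 1
  Position 11 '(': depth becomes 2
  Position 12 ')': depth becomes 1
  Position 13 ')': depth becomes 0
  Position 14 '(': depth becomes 1
  Position 15 ')': depth becomes 0
Maximum depth reached: 2

2


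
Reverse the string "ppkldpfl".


Input: ppkldpfl
Reading characters right to left:
  Position 7: 'l'
  Position 6: 'f'
  Position 5: 'p'
  Position 4: 'd'
  Position 3: 'l'
  Position 2: 'k'
  Position 1: 'p'
  Position 0: 'p'
Reversed: lfpdlkpp

lfpdlkpp


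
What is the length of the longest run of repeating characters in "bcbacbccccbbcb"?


Input: "bcbacbccccbbcb"
Scanning for longest run:
  Position 1 ('c'): new char, reset run to 1
  Position 2 ('b'): new char, reset run to 1
  Position 3 ('a'): new char, reset run to 1
  Position 4 ('c'): new char, reset run to 1
  Position 5 ('b'): new char, reset run to 1
  Position 6 ('c'): new char, reset run to 1
  Position 7 ('c'): continues run of 'c', length=2
  Position 8 ('c'): continues run of 'c', length=3
  Position 9 ('c'): continues run of 'c', length=4
  Position 10 ('b'): new char, reset run to 1
  Position 11 ('b'): continues run of 'b', length=2
  Position 12 ('c'): new char, reset run to 1
  Position 13 ('b'): new char, reset run to 1
Longest run: 'c' with length 4

4


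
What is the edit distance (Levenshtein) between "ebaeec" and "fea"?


Computing edit distance: "ebaeec" -> "fea"
DP table:
           f    e    a
      0    1    2    3
  e   1    1    1    2
  b   2    2    2    2
  a   3    3    3    2
  e   4    4    3    3
  e   5    5    4    4
  c   6    6    5    5
Edit distance = dp[6][3] = 5

5


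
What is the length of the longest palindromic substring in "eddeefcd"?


Input: "eddeefcd"
Checking substrings for palindromes:
  [0:4] "edde" (len 4) => palindrome
  [1:3] "dd" (len 2) => palindrome
  [3:5] "ee" (len 2) => palindrome
Longest palindromic substring: "edde" with length 4

4


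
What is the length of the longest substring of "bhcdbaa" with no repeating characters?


Input: "bhcdbaa"
Sliding window (track last position of each char):
  Position 0 ('b'): window [0,0] length 1 -- new best
  Position 1 ('h'): window [0,1] length 2 -- new best
  Position 2 ('c'): window [0,2] length 3 -- new best
  Position 3 ('d'): window [0,3] length 4 -- new best
  Position 4 ('b'): repeat (last at 0), move window start to 1
  Position 4 ('b'): window [1,4] length 4
  Position 5 ('a'): window [1,5] length 5 -- new best
  Position 6 ('a'): repeat (last at 5), move window start to 6
  Position 6 ('a'): window [6,6] length 1
Longest substring with no repeats: "hcdba" with length 5

5


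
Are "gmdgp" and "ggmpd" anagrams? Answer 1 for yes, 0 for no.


Strings: "gmdgp", "ggmpd"
Sorted first:  dggmp
Sorted second: dggmp
Sorted forms match => anagrams

1


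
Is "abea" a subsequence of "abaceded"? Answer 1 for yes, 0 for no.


Check if "abea" is a subsequence of "abaceded"
Greedy scan:
  Position 0 ('a'): matches sub[0] = 'a'
  Position 1 ('b'): matches sub[1] = 'b'
  Position 2 ('a'): no match needed
  Position 3 ('c'): no match needed
  Position 4 ('e'): matches sub[2] = 'e'
  Position 5 ('d'): no match needed
  Position 6 ('e'): no match needed
  Position 7 ('d'): no match needed
Only matched 3/4 characters => not a subsequence

0


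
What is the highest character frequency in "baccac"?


Input: baccac
Character counts:
  'a': 2
  'b': 1
  'c': 3
Maximum frequency: 3

3


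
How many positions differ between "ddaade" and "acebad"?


Comparing "ddaade" and "acebad" position by position:
  Position 0: 'd' vs 'a' => DIFFER
  Position 1: 'd' vs 'c' => DIFFER
  Position 2: 'a' vs 'e' => DIFFER
  Position 3: 'a' vs 'b' => DIFFER
  Position 4: 'd' vs 'a' => DIFFER
  Position 5: 'e' vs 'd' => DIFFER
Positions that differ: 6

6


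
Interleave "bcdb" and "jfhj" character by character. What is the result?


Interleaving "bcdb" and "jfhj":
  Position 0: 'b' from first, 'j' from second => "bj"
  Position 1: 'c' from first, 'f' from second => "cf"
  Position 2: 'd' from first, 'h' from second => "dh"
  Position 3: 'b' from first, 'j' from second => "bj"
Result: bjcfdhbj

bjcfdhbj


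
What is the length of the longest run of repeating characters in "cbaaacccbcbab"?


Input: "cbaaacccbcbab"
Scanning for longest run:
  Position 1 ('b'): new char, reset run to 1
  Position 2 ('a'): new char, reset run to 1
  Position 3 ('a'): continues run of 'a', length=2
  Position 4 ('a'): continues run of 'a', length=3
  Position 5 ('c'): new char, reset run to 1
  Position 6 ('c'): continues run of 'c', length=2
  Position 7 ('c'): continues run of 'c', length=3
  Position 8 ('b'): new char, reset run to 1
  Position 9 ('c'): new char, reset run to 1
  Position 10 ('b'): new char, reset run to 1
  Position 11 ('a'): new char, reset run to 1
  Position 12 ('b'): new char, reset run to 1
Longest run: 'a' with length 3

3


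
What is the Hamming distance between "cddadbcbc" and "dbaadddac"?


Comparing "cddadbcbc" and "dbaadddac" position by position:
  Position 0: 'c' vs 'd' => differ
  Position 1: 'd' vs 'b' => differ
  Position 2: 'd' vs 'a' => differ
  Position 3: 'a' vs 'a' => same
  Position 4: 'd' vs 'd' => same
  Position 5: 'b' vs 'd' => differ
  Position 6: 'c' vs 'd' => differ
  Position 7: 'b' vs 'a' => differ
  Position 8: 'c' vs 'c' => same
Total differences (Hamming distance): 6

6


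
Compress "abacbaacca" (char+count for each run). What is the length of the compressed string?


Input: abacbaacca
Runs:
  'a' x 1 => "a1"
  'b' x 1 => "b1"
  'a' x 1 => "a1"
  'c' x 1 => "c1"
  'b' x 1 => "b1"
  'a' x 2 => "a2"
  'c' x 2 => "c2"
  'a' x 1 => "a1"
Compressed: "a1b1a1c1b1a2c2a1"
Compressed length: 16

16


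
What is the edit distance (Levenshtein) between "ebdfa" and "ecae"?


Computing edit distance: "ebdfa" -> "ecae"
DP table:
           e    c    a    e
      0    1    2    3    4
  e   1    0    1    2    3
  b   2    1    1    2    3
  d   3    2    2    2    3
  f   4    3    3    3    3
  a   5    4    4    3    4
Edit distance = dp[5][4] = 4

4


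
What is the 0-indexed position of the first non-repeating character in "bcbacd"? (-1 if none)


Input: bcbacd
Character frequencies:
  'a': 1
  'b': 2
  'c': 2
  'd': 1
Scanning left to right for freq == 1:
  Position 0 ('b'): freq=2, skip
  Position 1 ('c'): freq=2, skip
  Position 2 ('b'): freq=2, skip
  Position 3 ('a'): unique! => answer = 3

3


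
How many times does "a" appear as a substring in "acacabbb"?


Searching for "a" in "acacabbb"
Scanning each position:
  Position 0: "a" => MATCH
  Position 1: "c" => no
  Position 2: "a" => MATCH
  Position 3: "c" => no
  Position 4: "a" => MATCH
  Position 5: "b" => no
  Position 6: "b" => no
  Position 7: "b" => no
Total occurrences: 3

3


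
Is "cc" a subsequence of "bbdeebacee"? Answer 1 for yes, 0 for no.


Check if "cc" is a subsequence of "bbdeebacee"
Greedy scan:
  Position 0 ('b'): no match needed
  Position 1 ('b'): no match needed
  Position 2 ('d'): no match needed
  Position 3 ('e'): no match needed
  Position 4 ('e'): no match needed
  Position 5 ('b'): no match needed
  Position 6 ('a'): no match needed
  Position 7 ('c'): matches sub[0] = 'c'
  Position 8 ('e'): no match needed
  Position 9 ('e'): no match needed
Only matched 1/2 characters => not a subsequence

0


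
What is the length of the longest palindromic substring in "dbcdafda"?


Input: "dbcdafda"
Checking substrings for palindromes:
  No multi-char palindromic substrings found
Longest palindromic substring: "d" with length 1

1


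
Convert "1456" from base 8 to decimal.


Input: "1456" in base 8
Positional expansion:
  Digit '1' (value 1) x 8^3 = 512
  Digit '4' (value 4) x 8^2 = 256
  Digit '5' (value 5) x 8^1 = 40
  Digit '6' (value 6) x 8^0 = 6
Sum = 814

814


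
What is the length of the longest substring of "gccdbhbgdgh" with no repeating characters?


Input: "gccdbhbgdgh"
Sliding window (track last position of each char):
  Position 0 ('g'): window [0,0] length 1 -- new best
  Position 1 ('c'): window [0,1] length 2 -- new best
  Position 2 ('c'): repeat (last at 1), move window start to 2
  Position 2 ('c'): window [2,2] length 1
  Position 3 ('d'): window [2,3] length 2
  Position 4 ('b'): window [2,4] length 3 -- new best
  Position 5 ('h'): window [2,5] length 4 -- new best
  Position 6 ('b'): repeat (last at 4), move window start to 5
  Position 6 ('b'): window [5,6] length 2
  Position 7 ('g'): window [5,7] length 3
  Position 8 ('d'): window [5,8] length 4
  Position 9 ('g'): repeat (last at 7), move window start to 8
  Position 9 ('g'): window [8,9] length 2
  Position 10 ('h'): window [8,10] length 3
Longest substring with no repeats: "cdbh" with length 4

4


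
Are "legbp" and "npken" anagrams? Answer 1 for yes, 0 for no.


Strings: "legbp", "npken"
Sorted first:  beglp
Sorted second: eknnp
Differ at position 0: 'b' vs 'e' => not anagrams

0


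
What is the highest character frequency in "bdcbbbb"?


Input: bdcbbbb
Character counts:
  'b': 5
  'c': 1
  'd': 1
Maximum frequency: 5

5


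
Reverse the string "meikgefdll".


Input: meikgefdll
Reading characters right to left:
  Position 9: 'l'
  Position 8: 'l'
  Position 7: 'd'
  Position 6: 'f'
  Position 5: 'e'
  Position 4: 'g'
  Position 3: 'k'
  Position 2: 'i'
  Position 1: 'e'
  Position 0: 'm'
Reversed: lldfegkiem

lldfegkiem


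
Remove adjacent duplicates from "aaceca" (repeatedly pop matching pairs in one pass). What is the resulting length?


Input: aaceca
Stack-based adjacent duplicate removal:
  Read 'a': push. Stack: a
  Read 'a': matches stack top 'a' => pop. Stack: (empty)
  Read 'c': push. Stack: c
  Read 'e': push. Stack: ce
  Read 'c': push. Stack: cec
  Read 'a': push. Stack: ceca
Final stack: "ceca" (length 4)

4


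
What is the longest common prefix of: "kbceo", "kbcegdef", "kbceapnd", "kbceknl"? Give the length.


Words: kbceo, kbcegdef, kbceapnd, kbceknl
  Position 0: all 'k' => match
  Position 1: all 'b' => match
  Position 2: all 'c' => match
  Position 3: all 'e' => match
  Position 4: ('o', 'g', 'a', 'k') => mismatch, stop
LCP = "kbce" (length 4)

4


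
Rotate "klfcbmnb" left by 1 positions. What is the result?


Input: "klfcbmnb", rotate left by 1
First 1 characters: "k"
Remaining characters: "lfcbmnb"
Concatenate remaining + first: "lfcbmnb" + "k" = "lfcbmnbk"

lfcbmnbk


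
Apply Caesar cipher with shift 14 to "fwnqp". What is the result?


Caesar cipher: shift "fwnqp" by 14
  'f' (pos 5) + 14 = pos 19 = 't'
  'w' (pos 22) + 14 = pos 10 = 'k'
  'n' (pos 13) + 14 = pos 1 = 'b'
  'q' (pos 16) + 14 = pos 4 = 'e'
  'p' (pos 15) + 14 = pos 3 = 'd'
Result: tkbed

tkbed


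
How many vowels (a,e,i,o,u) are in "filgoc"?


Input: filgoc
Checking each character:
  'f' at position 0: consonant
  'i' at position 1: vowel (running total: 1)
  'l' at position 2: consonant
  'g' at position 3: consonant
  'o' at position 4: vowel (running total: 2)
  'c' at position 5: consonant
Total vowels: 2

2


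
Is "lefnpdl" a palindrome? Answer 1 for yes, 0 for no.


Input: lefnpdl
Reversed: ldpnfel
  Compare pos 0 ('l') with pos 6 ('l'): match
  Compare pos 1 ('e') with pos 5 ('d'): MISMATCH
  Compare pos 2 ('f') with pos 4 ('p'): MISMATCH
Result: not a palindrome

0


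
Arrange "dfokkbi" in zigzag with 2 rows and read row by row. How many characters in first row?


Zigzag "dfokkbi" into 2 rows:
Placing characters:
  'd' => row 0
  'f' => row 1
  'o' => row 0
  'k' => row 1
  'k' => row 0
  'b' => row 1
  'i' => row 0
Rows:
  Row 0: "doki"
  Row 1: "fkb"
First row length: 4

4


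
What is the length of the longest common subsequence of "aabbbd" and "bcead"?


LCS of "aabbbd" and "bcead"
DP table:
           b    c    e    a    d
      0    0    0    0    0    0
  a   0    0    0    0    1    1
  a   0    0    0    0    1    1
  b   0    1    1    1    1    1
  b   0    1    1    1    1    1
  b   0    1    1    1    1    1
  d   0    1    1    1    1    2
LCS length = dp[6][5] = 2

2


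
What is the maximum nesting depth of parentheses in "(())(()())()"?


Input: "(())(()())()"
Tracking depth:
  Position 0 '(': depth becomes 1
  Position 1 '(': depth becomes 2
  Position 2 ')': depth becomes 1
  Position 3 ')': depth becomes 0
  Position 4 '(': depth becomes 1
  Position 5 '(': depth becomes 2
  Position 6 ')': depth becomes 1
  Position 7 '(': depth becomes 2
  Position 8 ')': depth becomes 1
  Position 9 ')': depth becomes 0
  Position 10 '(': depth becomes 1
  Position 11 ')': depth becomes 0
Maximum depth reached: 2

2


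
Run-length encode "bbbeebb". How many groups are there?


Input: bbbeebb
Scanning for consecutive runs:
  Group 1: 'b' x 3 (positions 0-2)
  Group 2: 'e' x 2 (positions 3-4)
  Group 3: 'b' x 2 (positions 5-6)
Total groups: 3

3


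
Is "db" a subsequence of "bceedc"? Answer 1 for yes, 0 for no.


Check if "db" is a subsequence of "bceedc"
Greedy scan:
  Position 0 ('b'): no match needed
  Position 1 ('c'): no match needed
  Position 2 ('e'): no match needed
  Position 3 ('e'): no match needed
  Position 4 ('d'): matches sub[0] = 'd'
  Position 5 ('c'): no match needed
Only matched 1/2 characters => not a subsequence

0


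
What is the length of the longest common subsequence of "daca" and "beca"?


LCS of "daca" and "beca"
DP table:
           b    e    c    a
      0    0    0    0    0
  d   0    0    0    0    0
  a   0    0    0    0    1
  c   0    0    0    1    1
  a   0    0    0    1    2
LCS length = dp[4][4] = 2

2


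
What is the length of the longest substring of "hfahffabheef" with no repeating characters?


Input: "hfahffabheef"
Sliding window (track last position of each char):
  Position 0 ('h'): window [0,0] length 1 -- new best
  Position 1 ('f'): window [0,1] length 2 -- new best
  Position 2 ('a'): window [0,2] length 3 -- new best
  Position 3 ('h'): repeat (last at 0), move window start to 1
  Position 3 ('h'): window [1,3] length 3
  Position 4 ('f'): repeat (last at 1), move window start to 2
  Position 4 ('f'): window [2,4] length 3
  Position 5 ('f'): repeat (last at 4), move window start to 5
  Position 5 ('f'): window [5,5] length 1
  Position 6 ('a'): window [5,6] length 2
  Position 7 ('b'): window [5,7] length 3
  Position 8 ('h'): window [5,8] length 4 -- new best
  Position 9 ('e'): window [5,9] length 5 -- new best
  Position 10 ('e'): repeat (last at 9), move window start to 10
  Position 10 ('e'): window [10,10] length 1
  Position 11 ('f'): window [10,11] length 2
Longest substring with no repeats: "fabhe" with length 5

5


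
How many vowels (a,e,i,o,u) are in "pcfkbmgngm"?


Input: pcfkbmgngm
Checking each character:
  'p' at position 0: consonant
  'c' at position 1: consonant
  'f' at position 2: consonant
  'k' at position 3: consonant
  'b' at position 4: consonant
  'm' at position 5: consonant
  'g' at position 6: consonant
  'n' at position 7: consonant
  'g' at position 8: consonant
  'm' at position 9: consonant
Total vowels: 0

0


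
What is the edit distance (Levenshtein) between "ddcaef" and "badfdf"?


Computing edit distance: "ddcaef" -> "badfdf"
DP table:
           b    a    d    f    d    f
      0    1    2    3    4    5    6
  d   1    1    2    2    3    4    5
  d   2    2    2    2    3    3    4
  c   3    3    3    3    3    4    4
  a   4    4    3    4    4    4    5
  e   5    5    4    4    5    5    5
  f   6    6    5    5    4    5    5
Edit distance = dp[6][6] = 5

5


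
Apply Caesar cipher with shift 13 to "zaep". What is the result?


Caesar cipher: shift "zaep" by 13
  'z' (pos 25) + 13 = pos 12 = 'm'
  'a' (pos 0) + 13 = pos 13 = 'n'
  'e' (pos 4) + 13 = pos 17 = 'r'
  'p' (pos 15) + 13 = pos 2 = 'c'
Result: mnrc

mnrc


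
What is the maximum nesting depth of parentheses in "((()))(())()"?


Input: "((()))(())()"
Tracking depth:
  Position 0 '(': depth becomes 1
  Position 1 '(': depth becomes 2
  Position 2 '(': depth becomes 3
  Position 3 ')': depth becomes 2
  Position 4 ')': depth becomes 1
  Position 5 ')': depth becomes 0
  Position 6 '(': depth becomes 1
  Position 7 '(': depth becomes 2
  Position 8 ')': depth becomes 1
  Position 9 ')': depth becomes 0
  Position 10 '(': depth becomes 1
  Position 11 ')': depth becomes 0
Maximum depth reached: 3

3


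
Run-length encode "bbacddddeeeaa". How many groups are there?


Input: bbacddddeeeaa
Scanning for consecutive runs:
  Group 1: 'b' x 2 (positions 0-1)
  Group 2: 'a' x 1 (positions 2-2)
  Group 3: 'c' x 1 (positions 3-3)
  Group 4: 'd' x 4 (positions 4-7)
  Group 5: 'e' x 3 (positions 8-10)
  Group 6: 'a' x 2 (positions 11-12)
Total groups: 6

6


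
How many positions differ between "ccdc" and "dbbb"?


Comparing "ccdc" and "dbbb" position by position:
  Position 0: 'c' vs 'd' => DIFFER
  Position 1: 'c' vs 'b' => DIFFER
  Position 2: 'd' vs 'b' => DIFFER
  Position 3: 'c' vs 'b' => DIFFER
Positions that differ: 4

4


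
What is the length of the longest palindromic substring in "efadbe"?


Input: "efadbe"
Checking substrings for palindromes:
  No multi-char palindromic substrings found
Longest palindromic substring: "e" with length 1

1


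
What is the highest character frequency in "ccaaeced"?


Input: ccaaeced
Character counts:
  'a': 2
  'c': 3
  'd': 1
  'e': 2
Maximum frequency: 3

3


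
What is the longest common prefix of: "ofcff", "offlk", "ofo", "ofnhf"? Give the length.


Words: ofcff, offlk, ofo, ofnhf
  Position 0: all 'o' => match
  Position 1: all 'f' => match
  Position 2: ('c', 'f', 'o', 'n') => mismatch, stop
LCP = "of" (length 2)

2


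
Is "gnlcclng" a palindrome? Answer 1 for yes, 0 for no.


Input: gnlcclng
Reversed: gnlcclng
  Compare pos 0 ('g') with pos 7 ('g'): match
  Compare pos 1 ('n') with pos 6 ('n'): match
  Compare pos 2 ('l') with pos 5 ('l'): match
  Compare pos 3 ('c') with pos 4 ('c'): match
Result: palindrome

1


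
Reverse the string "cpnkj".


Input: cpnkj
Reading characters right to left:
  Position 4: 'j'
  Position 3: 'k'
  Position 2: 'n'
  Position 1: 'p'
  Position 0: 'c'
Reversed: jknpc

jknpc


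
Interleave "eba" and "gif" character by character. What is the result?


Interleaving "eba" and "gif":
  Position 0: 'e' from first, 'g' from second => "eg"
  Position 1: 'b' from first, 'i' from second => "bi"
  Position 2: 'a' from first, 'f' from second => "af"
Result: egbiaf

egbiaf


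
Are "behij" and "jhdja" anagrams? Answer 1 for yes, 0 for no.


Strings: "behij", "jhdja"
Sorted first:  behij
Sorted second: adhjj
Differ at position 0: 'b' vs 'a' => not anagrams

0


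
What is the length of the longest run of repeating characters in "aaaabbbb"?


Input: "aaaabbbb"
Scanning for longest run:
  Position 1 ('a'): continues run of 'a', length=2
  Position 2 ('a'): continues run of 'a', length=3
  Position 3 ('a'): continues run of 'a', length=4
  Position 4 ('b'): new char, reset run to 1
  Position 5 ('b'): continues run of 'b', length=2
  Position 6 ('b'): continues run of 'b', length=3
  Position 7 ('b'): continues run of 'b', length=4
Longest run: 'a' with length 4

4


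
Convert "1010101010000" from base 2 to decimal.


Input: "1010101010000" in base 2
Positional expansion:
  Digit '1' (value 1) x 2^12 = 4096
  Digit '0' (value 0) x 2^11 = 0
  Digit '1' (value 1) x 2^10 = 1024
  Digit '0' (value 0) x 2^9 = 0
  Digit '1' (value 1) x 2^8 = 256
  Digit '0' (value 0) x 2^7 = 0
  Digit '1' (value 1) x 2^6 = 64
  Digit '0' (value 0) x 2^5 = 0
  Digit '1' (value 1) x 2^4 = 16
  Digit '0' (value 0) x 2^3 = 0
  Digit '0' (value 0) x 2^2 = 0
  Digit '0' (value 0) x 2^1 = 0
  Digit '0' (value 0) x 2^0 = 0
Sum = 5456

5456


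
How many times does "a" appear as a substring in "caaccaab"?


Searching for "a" in "caaccaab"
Scanning each position:
  Position 0: "c" => no
  Position 1: "a" => MATCH
  Position 2: "a" => MATCH
  Position 3: "c" => no
  Position 4: "c" => no
  Position 5: "a" => MATCH
  Position 6: "a" => MATCH
  Position 7: "b" => no
Total occurrences: 4

4


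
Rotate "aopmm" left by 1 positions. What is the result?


Input: "aopmm", rotate left by 1
First 1 characters: "a"
Remaining characters: "opmm"
Concatenate remaining + first: "opmm" + "a" = "opmma"

opmma


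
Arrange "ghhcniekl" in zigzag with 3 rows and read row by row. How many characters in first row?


Zigzag "ghhcniekl" into 3 rows:
Placing characters:
  'g' => row 0
  'h' => row 1
  'h' => row 2
  'c' => row 1
  'n' => row 0
  'i' => row 1
  'e' => row 2
  'k' => row 1
  'l' => row 0
Rows:
  Row 0: "gnl"
  Row 1: "hcik"
  Row 2: "he"
First row length: 3

3


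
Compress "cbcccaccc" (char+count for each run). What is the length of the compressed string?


Input: cbcccaccc
Runs:
  'c' x 1 => "c1"
  'b' x 1 => "b1"
  'c' x 3 => "c3"
  'a' x 1 => "a1"
  'c' x 3 => "c3"
Compressed: "c1b1c3a1c3"
Compressed length: 10

10


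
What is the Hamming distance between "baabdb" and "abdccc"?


Comparing "baabdb" and "abdccc" position by position:
  Position 0: 'b' vs 'a' => differ
  Position 1: 'a' vs 'b' => differ
  Position 2: 'a' vs 'd' => differ
  Position 3: 'b' vs 'c' => differ
  Position 4: 'd' vs 'c' => differ
  Position 5: 'b' vs 'c' => differ
Total differences (Hamming distance): 6

6


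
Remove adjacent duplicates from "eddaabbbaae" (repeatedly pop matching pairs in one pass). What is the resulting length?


Input: eddaabbbaae
Stack-based adjacent duplicate removal:
  Read 'e': push. Stack: e
  Read 'd': push. Stack: ed
  Read 'd': matches stack top 'd' => pop. Stack: e
  Read 'a': push. Stack: ea
  Read 'a': matches stack top 'a' => pop. Stack: e
  Read 'b': push. Stack: eb
  Read 'b': matches stack top 'b' => pop. Stack: e
  Read 'b': push. Stack: eb
  Read 'a': push. Stack: eba
  Read 'a': matches stack top 'a' => pop. Stack: eb
  Read 'e': push. Stack: ebe
Final stack: "ebe" (length 3)

3


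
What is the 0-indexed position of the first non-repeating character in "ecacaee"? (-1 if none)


Input: ecacaee
Character frequencies:
  'a': 2
  'c': 2
  'e': 3
Scanning left to right for freq == 1:
  Position 0 ('e'): freq=3, skip
  Position 1 ('c'): freq=2, skip
  Position 2 ('a'): freq=2, skip
  Position 3 ('c'): freq=2, skip
  Position 4 ('a'): freq=2, skip
  Position 5 ('e'): freq=3, skip
  Position 6 ('e'): freq=3, skip
  No unique character found => answer = -1

-1


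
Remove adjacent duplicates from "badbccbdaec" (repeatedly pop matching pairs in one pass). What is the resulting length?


Input: badbccbdaec
Stack-based adjacent duplicate removal:
  Read 'b': push. Stack: b
  Read 'a': push. Stack: ba
  Read 'd': push. Stack: bad
  Read 'b': push. Stack: badb
  Read 'c': push. Stack: badbc
  Read 'c': matches stack top 'c' => pop. Stack: badb
  Read 'b': matches stack top 'b' => pop. Stack: bad
  Read 'd': matches stack top 'd' => pop. Stack: ba
  Read 'a': matches stack top 'a' => pop. Stack: b
  Read 'e': push. Stack: be
  Read 'c': push. Stack: bec
Final stack: "bec" (length 3)

3


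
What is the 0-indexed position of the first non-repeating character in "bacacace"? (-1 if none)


Input: bacacace
Character frequencies:
  'a': 3
  'b': 1
  'c': 3
  'e': 1
Scanning left to right for freq == 1:
  Position 0 ('b'): unique! => answer = 0

0


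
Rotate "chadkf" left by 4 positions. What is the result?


Input: "chadkf", rotate left by 4
First 4 characters: "chad"
Remaining characters: "kf"
Concatenate remaining + first: "kf" + "chad" = "kfchad"

kfchad


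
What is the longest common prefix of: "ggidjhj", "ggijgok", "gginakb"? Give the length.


Words: ggidjhj, ggijgok, gginakb
  Position 0: all 'g' => match
  Position 1: all 'g' => match
  Position 2: all 'i' => match
  Position 3: ('d', 'j', 'n') => mismatch, stop
LCP = "ggi" (length 3)

3


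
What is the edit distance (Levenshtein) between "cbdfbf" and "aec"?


Computing edit distance: "cbdfbf" -> "aec"
DP table:
           a    e    c
      0    1    2    3
  c   1    1    2    2
  b   2    2    2    3
  d   3    3    3    3
  f   4    4    4    4
  b   5    5    5    5
  f   6    6    6    6
Edit distance = dp[6][3] = 6

6


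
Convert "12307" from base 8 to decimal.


Input: "12307" in base 8
Positional expansion:
  Digit '1' (value 1) x 8^4 = 4096
  Digit '2' (value 2) x 8^3 = 1024
  Digit '3' (value 3) x 8^2 = 192
  Digit '0' (value 0) x 8^1 = 0
  Digit '7' (value 7) x 8^0 = 7
Sum = 5319

5319


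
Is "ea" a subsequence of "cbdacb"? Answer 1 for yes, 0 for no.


Check if "ea" is a subsequence of "cbdacb"
Greedy scan:
  Position 0 ('c'): no match needed
  Position 1 ('b'): no match needed
  Position 2 ('d'): no match needed
  Position 3 ('a'): no match needed
  Position 4 ('c'): no match needed
  Position 5 ('b'): no match needed
Only matched 0/2 characters => not a subsequence

0


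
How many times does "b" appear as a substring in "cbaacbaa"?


Searching for "b" in "cbaacbaa"
Scanning each position:
  Position 0: "c" => no
  Position 1: "b" => MATCH
  Position 2: "a" => no
  Position 3: "a" => no
  Position 4: "c" => no
  Position 5: "b" => MATCH
  Position 6: "a" => no
  Position 7: "a" => no
Total occurrences: 2

2


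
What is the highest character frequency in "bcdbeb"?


Input: bcdbeb
Character counts:
  'b': 3
  'c': 1
  'd': 1
  'e': 1
Maximum frequency: 3

3


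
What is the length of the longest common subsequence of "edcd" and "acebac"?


LCS of "edcd" and "acebac"
DP table:
           a    c    e    b    a    c
      0    0    0    0    0    0    0
  e   0    0    0    1    1    1    1
  d   0    0    0    1    1    1    1
  c   0    0    1    1    1    1    2
  d   0    0    1    1    1    1    2
LCS length = dp[4][6] = 2

2


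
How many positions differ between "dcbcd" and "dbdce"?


Comparing "dcbcd" and "dbdce" position by position:
  Position 0: 'd' vs 'd' => same
  Position 1: 'c' vs 'b' => DIFFER
  Position 2: 'b' vs 'd' => DIFFER
  Position 3: 'c' vs 'c' => same
  Position 4: 'd' vs 'e' => DIFFER
Positions that differ: 3

3


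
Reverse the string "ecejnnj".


Input: ecejnnj
Reading characters right to left:
  Position 6: 'j'
  Position 5: 'n'
  Position 4: 'n'
  Position 3: 'j'
  Position 2: 'e'
  Position 1: 'c'
  Position 0: 'e'
Reversed: jnnjece

jnnjece


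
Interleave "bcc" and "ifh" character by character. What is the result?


Interleaving "bcc" and "ifh":
  Position 0: 'b' from first, 'i' from second => "bi"
  Position 1: 'c' from first, 'f' from second => "cf"
  Position 2: 'c' from first, 'h' from second => "ch"
Result: bicfch

bicfch


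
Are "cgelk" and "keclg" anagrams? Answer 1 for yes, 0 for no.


Strings: "cgelk", "keclg"
Sorted first:  cegkl
Sorted second: cegkl
Sorted forms match => anagrams

1


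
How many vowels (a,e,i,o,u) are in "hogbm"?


Input: hogbm
Checking each character:
  'h' at position 0: consonant
  'o' at position 1: vowel (running total: 1)
  'g' at position 2: consonant
  'b' at position 3: consonant
  'm' at position 4: consonant
Total vowels: 1

1


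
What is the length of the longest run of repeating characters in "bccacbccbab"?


Input: "bccacbccbab"
Scanning for longest run:
  Position 1 ('c'): new char, reset run to 1
  Position 2 ('c'): continues run of 'c', length=2
  Position 3 ('a'): new char, reset run to 1
  Position 4 ('c'): new char, reset run to 1
  Position 5 ('b'): new char, reset run to 1
  Position 6 ('c'): new char, reset run to 1
  Position 7 ('c'): continues run of 'c', length=2
  Position 8 ('b'): new char, reset run to 1
  Position 9 ('a'): new char, reset run to 1
  Position 10 ('b'): new char, reset run to 1
Longest run: 'c' with length 2

2


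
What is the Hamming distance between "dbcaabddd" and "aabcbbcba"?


Comparing "dbcaabddd" and "aabcbbcba" position by position:
  Position 0: 'd' vs 'a' => differ
  Position 1: 'b' vs 'a' => differ
  Position 2: 'c' vs 'b' => differ
  Position 3: 'a' vs 'c' => differ
  Position 4: 'a' vs 'b' => differ
  Position 5: 'b' vs 'b' => same
  Position 6: 'd' vs 'c' => differ
  Position 7: 'd' vs 'b' => differ
  Position 8: 'd' vs 'a' => differ
Total differences (Hamming distance): 8

8


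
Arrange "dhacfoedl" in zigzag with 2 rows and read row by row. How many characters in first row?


Zigzag "dhacfoedl" into 2 rows:
Placing characters:
  'd' => row 0
  'h' => row 1
  'a' => row 0
  'c' => row 1
  'f' => row 0
  'o' => row 1
  'e' => row 0
  'd' => row 1
  'l' => row 0
Rows:
  Row 0: "dafel"
  Row 1: "hcod"
First row length: 5

5


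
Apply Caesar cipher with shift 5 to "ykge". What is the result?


Caesar cipher: shift "ykge" by 5
  'y' (pos 24) + 5 = pos 3 = 'd'
  'k' (pos 10) + 5 = pos 15 = 'p'
  'g' (pos 6) + 5 = pos 11 = 'l'
  'e' (pos 4) + 5 = pos 9 = 'j'
Result: dplj

dplj


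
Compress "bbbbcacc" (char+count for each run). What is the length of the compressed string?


Input: bbbbcacc
Runs:
  'b' x 4 => "b4"
  'c' x 1 => "c1"
  'a' x 1 => "a1"
  'c' x 2 => "c2"
Compressed: "b4c1a1c2"
Compressed length: 8

8


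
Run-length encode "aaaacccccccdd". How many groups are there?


Input: aaaacccccccdd
Scanning for consecutive runs:
  Group 1: 'a' x 4 (positions 0-3)
  Group 2: 'c' x 7 (positions 4-10)
  Group 3: 'd' x 2 (positions 11-12)
Total groups: 3

3


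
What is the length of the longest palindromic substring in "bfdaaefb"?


Input: "bfdaaefb"
Checking substrings for palindromes:
  [3:5] "aa" (len 2) => palindrome
Longest palindromic substring: "aa" with length 2

2


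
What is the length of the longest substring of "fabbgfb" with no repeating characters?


Input: "fabbgfb"
Sliding window (track last position of each char):
  Position 0 ('f'): window [0,0] length 1 -- new best
  Position 1 ('a'): window [0,1] length 2 -- new best
  Position 2 ('b'): window [0,2] length 3 -- new best
  Position 3 ('b'): repeat (last at 2), move window start to 3
  Position 3 ('b'): window [3,3] length 1
  Position 4 ('g'): window [3,4] length 2
  Position 5 ('f'): window [3,5] length 3
  Position 6 ('b'): repeat (last at 3), move window start to 4
  Position 6 ('b'): window [4,6] length 3
Longest substring with no repeats: "fab" with length 3

3
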